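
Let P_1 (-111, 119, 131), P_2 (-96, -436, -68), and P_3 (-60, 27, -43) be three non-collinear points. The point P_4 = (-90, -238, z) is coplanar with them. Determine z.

-30

A normal to the plane is n = P_1P_2 × P_1P_3 = (78262, -7539, 26925).
P_4 lies in the plane iff n · P_1P_4 = 0.
This gives (26925)z + (807750) = 0, so z = -30.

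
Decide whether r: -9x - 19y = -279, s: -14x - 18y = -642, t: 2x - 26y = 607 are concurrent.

Intersecting r and s: solving the 2×2 system gives (x, y) = (69, -18).
Substitute into t: (2)(69) + (-26)(-18) = 606.
But t requires 607 ≠ 606, so the three lines have no common point.

No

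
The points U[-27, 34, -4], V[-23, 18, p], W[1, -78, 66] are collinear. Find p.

6

Direction UW = (28, -112, 70). From the x-coordinate of V, the parameter along the line is τ = (-23 − (-27))/28 = 1/7.
Then p = (-4) + 1/7·(70) = 6.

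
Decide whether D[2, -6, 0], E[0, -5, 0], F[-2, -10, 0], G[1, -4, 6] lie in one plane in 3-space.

No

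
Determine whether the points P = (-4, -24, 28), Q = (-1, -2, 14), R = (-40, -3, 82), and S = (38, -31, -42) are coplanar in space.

Yes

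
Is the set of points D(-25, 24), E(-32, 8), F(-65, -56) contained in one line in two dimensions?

DE = (-7, -16), DF = (-40, -80).
det[DE; DF] = (-7)(-80) − (-16)(-40) = -80.
The determinant is nonzero, so they are not collinear.

No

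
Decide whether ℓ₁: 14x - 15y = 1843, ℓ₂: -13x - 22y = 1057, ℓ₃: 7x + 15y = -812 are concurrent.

Intersecting ℓ₁ and ℓ₂: solving the 2×2 system gives (x, y) = (24691/503, -38757/503).
Substitute into ℓ₃: (7)(24691/503) + (15)(-38757/503) = -408518/503.
But ℓ₃ requires -812 ≠ -408518/503, so the three lines have no common point.

No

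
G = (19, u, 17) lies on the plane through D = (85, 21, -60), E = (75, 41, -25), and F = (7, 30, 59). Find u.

Coplanarity requires DE · (DF × DG) = 0.
DE = (-10, 20, 35), DF = (-78, 9, 119); the triple product is linear in u with coefficient -1540 and constant term 9240.
Setting it to zero: u = 6.

6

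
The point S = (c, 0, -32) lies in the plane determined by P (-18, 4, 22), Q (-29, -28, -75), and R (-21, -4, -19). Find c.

-20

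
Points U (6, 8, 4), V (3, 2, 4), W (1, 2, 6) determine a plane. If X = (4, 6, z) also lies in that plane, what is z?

5

Coplanarity requires UV · (UW × UX) = 0.
UV = (-3, -6, 0), UW = (-5, -6, 2); the triple product is linear in z with coefficient -12 and constant term 60.
Setting it to zero: z = 5.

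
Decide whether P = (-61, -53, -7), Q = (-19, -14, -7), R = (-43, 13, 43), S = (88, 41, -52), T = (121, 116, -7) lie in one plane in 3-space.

Yes

The plane through P, Q, R has normal n = PQ × PR = (1950, -2100, 2070) and equation n·X = -22140.
Checking the remaining points: n·S = -22140, n·T = -22140.
All equal -22140, so all 5 points lie in one plane.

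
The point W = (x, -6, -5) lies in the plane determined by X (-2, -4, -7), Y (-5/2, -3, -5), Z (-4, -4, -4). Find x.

-5

A normal to the plane is n = XY × XZ = (3, -5/2, 2).
W lies in the plane iff n · XW = 0.
This gives (3)x + (15) = 0, so x = -5.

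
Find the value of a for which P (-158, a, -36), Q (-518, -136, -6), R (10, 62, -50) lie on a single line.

Collinearity requires PQ × PR = 0; each component is linear in a.
The x-component gives (44)a + (44) = 0, so a = -1.
The remaining components then also vanish.

-1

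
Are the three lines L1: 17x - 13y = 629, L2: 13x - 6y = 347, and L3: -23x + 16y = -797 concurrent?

Yes

The three lines meet at one point iff the augmented coefficient matrix [aᵢ bᵢ cᵢ] has rank < 3, i.e. its determinant vanishes.
Here the determinant is 0.
It vanishes, so the lines are concurrent at (11, -34).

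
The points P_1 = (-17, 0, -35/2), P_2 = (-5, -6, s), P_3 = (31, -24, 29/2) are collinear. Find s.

-19/2

Collinearity requires P_1P_2 × P_1P_3 = 0; each component is linear in s.
The x-component gives (24)s + (228) = 0, so s = -19/2.
The remaining components then also vanish.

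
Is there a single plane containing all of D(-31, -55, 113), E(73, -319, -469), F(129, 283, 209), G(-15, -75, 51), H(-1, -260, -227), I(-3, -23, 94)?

No

The plane through D, E, F has normal n = DE × DF = (171372, -103104, 77392) and equation n·P = 9103484.
Checking the remaining points: n·G = 9109212, n·H = 9067684, n·I = 9132124.
Since n·G = 9109212 ≠ 9103484, G is off the plane and the points are not all coplanar.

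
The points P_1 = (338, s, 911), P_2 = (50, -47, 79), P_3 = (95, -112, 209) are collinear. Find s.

-463

Collinearity requires P_1P_2 × P_1P_3 = 0; each component is linear in s.
The x-component gives (-130)s + (-60190) = 0, so s = -463.
The remaining components then also vanish.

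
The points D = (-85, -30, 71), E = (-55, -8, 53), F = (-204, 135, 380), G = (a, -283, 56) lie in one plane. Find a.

Normal to plane DEF: n = (9768, -7128, 7568); plane equation n·P = -79112.
Requiring n·G = -79112: (9768)a + (2441032) = -79112.
So a = -258.

-258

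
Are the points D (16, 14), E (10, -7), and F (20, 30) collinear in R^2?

No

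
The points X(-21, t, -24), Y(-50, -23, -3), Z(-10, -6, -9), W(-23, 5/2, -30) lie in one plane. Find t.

Coplanarity ⇔ det[XY; XZ; XW] = 0.
Expanding, this is linear in t: (-918)t + (-459) = 0.
So t = -1/2.

-1/2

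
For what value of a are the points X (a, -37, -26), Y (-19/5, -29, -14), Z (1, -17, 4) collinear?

Collinearity requires XY × XZ = 0; each component is linear in a.
The y-component gives (18)a + (126) = 0, so a = -7.
The remaining components then also vanish.

-7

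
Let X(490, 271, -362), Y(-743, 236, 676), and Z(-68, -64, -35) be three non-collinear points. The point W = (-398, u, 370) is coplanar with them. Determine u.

211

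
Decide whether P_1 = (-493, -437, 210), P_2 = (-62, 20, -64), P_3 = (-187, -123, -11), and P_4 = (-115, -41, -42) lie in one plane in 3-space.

No

A normal to the plane through P_1, P_2, P_3 is n = P_1P_2 × P_1P_3 = (-14961, 11407, -4508).
The plane has equation n·P = 1444234. For P_4: n·P_4 = 1442164.
1442164 ≠ 1444234, so P_4 is off the plane.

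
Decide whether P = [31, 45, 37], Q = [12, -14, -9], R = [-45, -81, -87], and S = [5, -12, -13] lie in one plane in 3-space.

Yes

With P as base: PQ = (-19, -59, -46), PR = (-76, -126, -124), PS = (-26, -57, -50).
PR × PS = (-768, -576, 1056).
PQ · (PR × PS) = 0.
The scalar triple product vanishes, so the four points are coplanar.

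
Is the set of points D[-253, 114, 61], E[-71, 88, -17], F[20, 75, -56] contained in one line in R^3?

Yes

DE = (182, -26, -78), DF = (273, -39, -117).
DE × DF = (0, 0, 0).
The cross product vanishes, so the three points are collinear.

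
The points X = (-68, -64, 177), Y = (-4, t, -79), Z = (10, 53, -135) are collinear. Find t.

32

Direction XZ = (78, 117, -312). From the x-coordinate of Y, the parameter along the line is τ = (-4 − (-68))/78 = 32/39.
Then t = (-64) + 32/39·(117) = 32.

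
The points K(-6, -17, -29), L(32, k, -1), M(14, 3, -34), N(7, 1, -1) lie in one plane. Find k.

Normal to plane KMN: n = (650, -625, 100); plane equation n·P = 3825.
Requiring n·L = 3825: (-625)k + (20700) = 3825.
So k = 27.

27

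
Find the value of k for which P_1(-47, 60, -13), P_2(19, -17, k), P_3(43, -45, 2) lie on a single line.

Direction P_1P_3 = (90, -105, 15). From the x-coordinate of P_2, the parameter along the line is τ = (19 − (-47))/90 = 11/15.
Then k = (-13) + 11/15·(15) = -2.

-2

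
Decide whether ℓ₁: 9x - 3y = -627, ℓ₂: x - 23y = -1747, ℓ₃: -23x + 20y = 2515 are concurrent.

The three lines meet at one point iff the augmented coefficient matrix [aᵢ bᵢ cᵢ] has rank < 3, i.e. its determinant vanishes.
Here the determinant is 0.
It vanishes, so the lines are concurrent at (-45, 74).

Yes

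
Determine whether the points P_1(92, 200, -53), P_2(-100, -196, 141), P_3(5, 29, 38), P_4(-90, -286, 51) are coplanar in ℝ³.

A normal to the plane through P_1, P_2, P_3 is n = P_1P_2 × P_1P_3 = (-2862, 594, -1620).
The plane has equation n·P = -58644. For P_4: n·P_4 = 5076.
5076 ≠ -58644, so P_4 is off the plane.

No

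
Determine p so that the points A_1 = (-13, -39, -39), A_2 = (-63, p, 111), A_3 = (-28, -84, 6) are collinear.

-189

Direction A_1A_3 = (-15, -45, 45). From the x-coordinate of A_2, the parameter along the line is τ = (-63 − (-13))/(-15) = 10/3.
Then p = (-39) + 10/3·(-45) = -189.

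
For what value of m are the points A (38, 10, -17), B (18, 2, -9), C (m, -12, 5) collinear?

-17

Direction AB = (-20, -8, 8). From the y-coordinate of C, the parameter along the line is τ = (-12 − 10)/(-8) = 11/4.
Then m = 38 + 11/4·(-20) = -17.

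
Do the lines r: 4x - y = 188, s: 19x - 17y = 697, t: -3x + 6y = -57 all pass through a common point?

Yes

The three lines meet at one point iff the augmented coefficient matrix [aᵢ bᵢ cᵢ] has rank < 3, i.e. its determinant vanishes.
Here the determinant is 0.
It vanishes, so the lines are concurrent at (51, 16).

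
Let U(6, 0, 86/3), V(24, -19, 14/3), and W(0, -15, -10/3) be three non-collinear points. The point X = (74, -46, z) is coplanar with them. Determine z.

The plane through U, V, W has equation 248x + 720y − 384z = -9520.
Substituting X: (-384)z + (-14768) = -9520, so z = -41/3.

-41/3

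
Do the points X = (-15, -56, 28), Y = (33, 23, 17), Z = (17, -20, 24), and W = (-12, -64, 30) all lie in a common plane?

No

A normal to the plane through X, Y, Z is n = XY × XZ = (80, -160, -800).
The plane has equation n·P = -14640. For W: n·W = -14720.
-14720 ≠ -14640, so W is off the plane.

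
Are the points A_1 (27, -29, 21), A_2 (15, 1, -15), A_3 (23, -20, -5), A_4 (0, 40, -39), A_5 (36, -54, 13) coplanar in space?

Yes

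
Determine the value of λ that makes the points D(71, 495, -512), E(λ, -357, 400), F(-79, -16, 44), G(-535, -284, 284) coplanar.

-289

The points are coplanar iff DE · (DF × DG) = 0.
Expanding, this is linear in λ: (26368)λ + (7620352) = 0.
So λ = -289.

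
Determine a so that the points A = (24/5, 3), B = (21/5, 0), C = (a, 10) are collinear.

Collinearity: (C − A) must be parallel to (B − A) = (-3/5, -3).
Cross-multiplying the components: (a − 24/5)·(-3) = (7)·(-3/5).
Solving gives a = 31/5.

31/5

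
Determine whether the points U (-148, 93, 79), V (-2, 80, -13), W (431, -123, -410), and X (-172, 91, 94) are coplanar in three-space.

No

The four points are coplanar iff the 3×3 determinant with rows UV, UW, UX is zero.
Rows: (146, -13, -92), (579, -216, -489), (-24, -2, 15).
Expanding along the first row: (146)(-4218) − (-13)(-3051) + (-92)(-6342) = -72027.
Nonzero ⇒ not coplanar.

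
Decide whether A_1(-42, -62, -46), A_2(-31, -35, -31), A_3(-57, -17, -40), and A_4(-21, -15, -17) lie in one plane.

No

A normal to the plane through A_1, A_2, A_3 is n = A_1A_2 × A_1A_3 = (-513, -291, 900).
The plane has equation n·P = -1812. For A_4: n·A_4 = -162.
-162 ≠ -1812, so A_4 is off the plane.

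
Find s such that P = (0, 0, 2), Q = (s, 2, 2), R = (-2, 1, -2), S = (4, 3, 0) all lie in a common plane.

4

The points are coplanar iff PQ · (PR × PS) = 0.
Expanding, this is linear in s: (10)s + (-40) = 0.
So s = 4.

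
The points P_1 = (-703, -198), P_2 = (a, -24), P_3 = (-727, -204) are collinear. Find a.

Collinearity: (P_2 − P_1) must be parallel to (P_3 − P_1) = (-24, -6).
Cross-multiplying the components: (a − (-703))·(-6) = (174)·(-24).
Solving gives a = -7.

-7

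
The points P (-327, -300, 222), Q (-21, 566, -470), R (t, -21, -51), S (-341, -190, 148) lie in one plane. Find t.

Coplanarity ⇔ det[PQ; PR; PS] = 0.
Expanding, this is linear in t: (-12036)t + (-457368) = 0.
So t = -38.

-38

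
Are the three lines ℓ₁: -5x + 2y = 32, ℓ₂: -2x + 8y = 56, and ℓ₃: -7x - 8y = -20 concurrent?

Yes

Lines aᵢx + bᵢy = cᵢ with pairwise distinct directions are concurrent exactly when det[aᵢ bᵢ cᵢ] = 0.
Here the determinant is 0.
It vanishes, so the lines are concurrent at (-4, 6).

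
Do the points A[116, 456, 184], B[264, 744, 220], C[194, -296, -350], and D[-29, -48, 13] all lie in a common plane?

Yes

With A as base: AB = (148, 288, 36), AC = (78, -752, -534), AD = (-145, -504, -171).
AC × AD = (-140544, 90768, -148352).
AB · (AC × AD) = 0.
The scalar triple product vanishes, so the four points are coplanar.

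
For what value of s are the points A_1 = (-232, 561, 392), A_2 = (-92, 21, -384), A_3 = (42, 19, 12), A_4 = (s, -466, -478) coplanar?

Coplanarity ⇔ det[A_1A_2; A_1A_3; A_1A_4] = 0.
Expanding, this is linear in s: (-215392)s + (51047904) = 0.
So s = 237.

237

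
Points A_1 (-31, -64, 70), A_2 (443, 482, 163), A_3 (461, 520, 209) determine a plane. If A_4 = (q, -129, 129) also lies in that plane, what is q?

-114

The plane through A_1, A_2, A_3 has equation 21582x − 20130y + 8184z = 1192158.
Substituting A_4: (21582)q + (3652506) = 1192158, so q = -114.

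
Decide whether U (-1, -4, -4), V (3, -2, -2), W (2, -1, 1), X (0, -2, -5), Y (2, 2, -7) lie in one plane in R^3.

The plane through U, V, W has normal n = UV × UW = (4, -14, 6) and equation n·P = 28.
Checking the remaining points: n·X = -2, n·Y = -62.
Since n·X = -2 ≠ 28, X is off the plane and the points are not all coplanar.

No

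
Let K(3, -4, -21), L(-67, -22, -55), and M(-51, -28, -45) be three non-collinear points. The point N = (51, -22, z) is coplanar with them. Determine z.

9

Coplanarity requires KL · (KM × KN) = 0.
KL = (-70, -18, -34), KM = (-54, -24, -24); the triple product is linear in z with coefficient 708 and constant term -6372.
Setting it to zero: z = 9.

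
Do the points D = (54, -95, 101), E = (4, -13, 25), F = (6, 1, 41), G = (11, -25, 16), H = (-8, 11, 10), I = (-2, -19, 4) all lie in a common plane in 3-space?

No

The plane through D, E, F has normal n = DE × DF = (2376, 648, -864) and equation n·P = -20520.
Checking the remaining points: n·G = -3888, n·H = -20520, n·I = -20520.
Since n·G = -3888 ≠ -20520, G is off the plane and the points are not all coplanar.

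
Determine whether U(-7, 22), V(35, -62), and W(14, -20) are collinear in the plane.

Yes

UV = (42, -84), UW = (21, -42).
det[UV; UW] = (42)(-42) − (-84)(21) = 0.
The determinant is zero, so the points are collinear.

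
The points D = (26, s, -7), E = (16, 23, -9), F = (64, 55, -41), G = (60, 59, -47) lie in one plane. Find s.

Coplanarity ⇔ det[DE; DF; DG] = 0.
Expanding, this is linear in s: (-416)s + (9568) = 0.
So s = 23.

23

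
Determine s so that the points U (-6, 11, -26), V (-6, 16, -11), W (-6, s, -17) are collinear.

14

Collinearity requires UV × UW = 0; each component is linear in s.
The x-component gives (-15)s + (210) = 0, so s = 14.
The remaining components then also vanish.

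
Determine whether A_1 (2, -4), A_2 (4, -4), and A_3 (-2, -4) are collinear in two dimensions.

Yes

A_1A_2 = (2, 0), A_1A_3 = (-4, 0).
Twice the signed area of △A_1A_2A_3 is (2)(0) − (0)(-4) = 0.
The triangle is degenerate (zero area), so the points are collinear.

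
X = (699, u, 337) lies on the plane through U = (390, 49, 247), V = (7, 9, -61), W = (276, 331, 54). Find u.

541

Coplanarity requires UV · (UW × UX) = 0.
UV = (-383, -40, -308), UW = (-114, 282, -193); the triple product is linear in u with coefficient -38807 and constant term 20994587.
Setting it to zero: u = 541.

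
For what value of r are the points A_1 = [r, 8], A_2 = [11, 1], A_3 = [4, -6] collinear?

Collinearity: (A_1 − A_2) must be parallel to (A_3 − A_2) = (-7, -7).
Cross-multiplying the components: (r − 11)·(-7) = (7)·(-7).
Solving gives r = 18.

18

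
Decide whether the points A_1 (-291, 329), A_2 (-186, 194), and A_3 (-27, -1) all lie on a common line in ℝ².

A_1A_2 = (105, -135), A_1A_3 = (264, -330).
If collinear, A_1A_3 would be a scalar multiple of A_1A_2. But (105)·(-330) ≠ (-135)·(264) (difference 990), so they are not parallel; the points are not collinear.

No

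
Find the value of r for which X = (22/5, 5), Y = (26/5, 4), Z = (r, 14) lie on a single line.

-14/5

The three points are collinear iff det[XY; XZ] = 0.
This determinant is linear in r: (1)r + (14/5) = 0, so r = -14/5.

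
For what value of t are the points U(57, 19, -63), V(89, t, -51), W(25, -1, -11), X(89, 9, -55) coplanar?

7

Normal to plane UWX: n = (360, 1920, 960); plane equation n·P = -3480.
Requiring n·V = -3480: (1920)t + (-16920) = -3480.
So t = 7.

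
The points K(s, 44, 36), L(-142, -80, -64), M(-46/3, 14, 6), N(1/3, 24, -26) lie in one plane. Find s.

74/3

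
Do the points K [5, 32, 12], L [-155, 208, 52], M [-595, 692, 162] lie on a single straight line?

KL = (-160, 176, 40), KM = (-600, 660, 150).
Each component of KM is 15/4 times the corresponding component of KL, so KM = 15/4·KL and the points are collinear.

Yes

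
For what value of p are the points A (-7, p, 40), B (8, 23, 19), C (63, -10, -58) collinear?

Collinearity requires AB × AC = 0; each component is linear in p.
The x-component gives (77)p + (-2464) = 0, so p = 32.
The remaining components then also vanish.

32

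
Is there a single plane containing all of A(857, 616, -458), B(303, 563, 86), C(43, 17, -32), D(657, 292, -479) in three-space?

No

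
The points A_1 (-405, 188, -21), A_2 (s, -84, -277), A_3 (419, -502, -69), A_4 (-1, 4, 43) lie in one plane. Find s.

-649

Normal to plane A_1A_3A_4: n = (-52992, -72128, 127144); plane equation n·P = 5231672.
Requiring n·A_2 = 5231672: (-52992)s + (-29160136) = 5231672.
So s = -649.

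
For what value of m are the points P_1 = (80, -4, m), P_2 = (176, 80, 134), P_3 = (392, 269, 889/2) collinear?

-4

Direction P_2P_3 = (216, 189, 621/2). From the x-coordinate of P_1, the parameter along the line is τ = (80 − 176)/216 = -4/9.
Then m = 134 + (-4/9)·(621/2) = -4.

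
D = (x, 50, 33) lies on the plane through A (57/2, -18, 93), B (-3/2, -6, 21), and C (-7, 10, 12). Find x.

-7/2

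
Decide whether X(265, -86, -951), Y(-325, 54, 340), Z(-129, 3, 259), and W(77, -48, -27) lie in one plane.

No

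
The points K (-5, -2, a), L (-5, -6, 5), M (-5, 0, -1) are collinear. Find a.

1

Direction LM = (0, 6, -6). From the y-coordinate of K, the parameter along the line is τ = (-2 − (-6))/6 = 2/3.
Then a = 5 + 2/3·(-6) = 1.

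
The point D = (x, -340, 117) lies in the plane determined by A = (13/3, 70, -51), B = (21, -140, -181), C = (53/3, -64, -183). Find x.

41/3

Coplanarity requires AB · (AC × AD) = 0.
AB = (50/3, -210, -130), AC = (40/3, -134, -132); the triple product is linear in x with coefficient 10300 and constant term -422300/3.
Setting it to zero: x = 41/3.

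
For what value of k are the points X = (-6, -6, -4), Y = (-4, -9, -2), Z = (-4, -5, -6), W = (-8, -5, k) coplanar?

Normal to plane XYZ: n = (4, 8, 8); plane equation n·P = -104.
Requiring n·W = -104: (8)k + (-72) = -104.
So k = -4.

-4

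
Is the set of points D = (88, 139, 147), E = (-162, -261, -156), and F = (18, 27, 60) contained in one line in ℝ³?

No

DE = (-250, -400, -303), DF = (-70, -112, -87).
DE × DF = (864, -540, 0).
The cross product is nonzero, so the points do not lie on one line.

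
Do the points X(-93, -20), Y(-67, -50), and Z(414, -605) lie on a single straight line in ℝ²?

Yes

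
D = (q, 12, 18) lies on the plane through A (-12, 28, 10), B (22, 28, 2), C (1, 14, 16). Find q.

-2

The plane through A, B, C has equation −112x − 308y − 476z = -12040.
Substituting D: (-112)q + (-12264) = -12040, so q = -2.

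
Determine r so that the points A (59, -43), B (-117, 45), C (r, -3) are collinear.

-21

Collinearity: (C − A) must be parallel to (B − A) = (-176, 88).
Cross-multiplying the components: (r − 59)·(88) = (40)·(-176).
Solving gives r = -21.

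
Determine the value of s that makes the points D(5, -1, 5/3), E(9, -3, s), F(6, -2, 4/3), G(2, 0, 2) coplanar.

Normal to plane DFG: n = (0, 2/3, -2); plane equation n·P = -4.
Requiring n·E = -4: (-2)s + (-2) = -4.
So s = 1.

1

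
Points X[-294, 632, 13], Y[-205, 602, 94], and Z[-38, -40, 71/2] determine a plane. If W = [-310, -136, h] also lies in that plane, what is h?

-559/2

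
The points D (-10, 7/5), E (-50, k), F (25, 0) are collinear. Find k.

3

Collinearity: (E − D) must be parallel to (F − D) = (35, -7/5).
Cross-multiplying the components: (k − 7/5)·(35) = (-40)·(-7/5).
Solving gives k = 3.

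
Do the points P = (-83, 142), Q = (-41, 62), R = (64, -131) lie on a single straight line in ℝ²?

PQ = (42, -80), PR = (147, -273).
Twice the signed area of △PQR is (42)(-273) − (-80)(147) = 294.
The area is nonzero, so the three points are not collinear.

No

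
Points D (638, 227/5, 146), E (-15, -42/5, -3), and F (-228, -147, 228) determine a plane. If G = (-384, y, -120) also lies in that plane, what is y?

-123/5

The plane through D, E, F has equation −(165396/5)x + 182580y + (395232/5)z = -6373116/5.
Substituting G: (182580)y + (16084224/5) = -6373116/5, so y = -123/5.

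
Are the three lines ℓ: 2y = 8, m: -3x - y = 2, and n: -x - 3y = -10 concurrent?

Yes

Lines aᵢx + bᵢy = cᵢ with pairwise distinct directions are concurrent exactly when det[aᵢ bᵢ cᵢ] = 0.
Here the determinant is 0.
It vanishes, so the lines are concurrent at (-2, 4).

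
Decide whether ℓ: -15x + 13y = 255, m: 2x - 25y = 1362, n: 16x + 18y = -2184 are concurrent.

Intersecting ℓ and m: solving the 2×2 system gives (x, y) = (-69, -60).
Substitute into n: (16)(-69) + (18)(-60) = -2184.
This equals -2184, so (-69, -60) lies on all three lines and they are concurrent.

Yes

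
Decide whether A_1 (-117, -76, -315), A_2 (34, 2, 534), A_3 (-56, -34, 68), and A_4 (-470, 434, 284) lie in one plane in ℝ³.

No

A normal to the plane through A_1, A_2, A_3 is n = A_1A_2 × A_1A_3 = (-5784, -6044, 1584).
The plane has equation n·P = 637112. For A_4: n·A_4 = 545240.
545240 ≠ 637112, so A_4 is off the plane.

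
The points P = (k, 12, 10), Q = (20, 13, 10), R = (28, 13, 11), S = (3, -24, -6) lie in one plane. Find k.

23

The points are coplanar iff PQ · (PR × PS) = 0.
Expanding, this is linear in k: (-37)k + (851) = 0.
So k = 23.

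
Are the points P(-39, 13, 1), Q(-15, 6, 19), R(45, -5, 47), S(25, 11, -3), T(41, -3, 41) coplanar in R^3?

No

The plane through P, Q, R has normal n = PQ × PR = (2, 408, 156) and equation n·X = 5382.
Checking the remaining points: n·S = 4070, n·T = 5254.
Since n·S = 4070 ≠ 5382, S is off the plane and the points are not all coplanar.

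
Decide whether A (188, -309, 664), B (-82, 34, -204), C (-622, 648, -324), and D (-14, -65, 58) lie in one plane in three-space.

No

With A as base: AB = (-270, 343, -868), AC = (-810, 957, -988), AD = (-202, 244, -606).
AC × AD = (-338870, -291284, -4326).
AB · (AC × AD) = -4660544.
Since -4660544 ≠ 0, the four points are not coplanar.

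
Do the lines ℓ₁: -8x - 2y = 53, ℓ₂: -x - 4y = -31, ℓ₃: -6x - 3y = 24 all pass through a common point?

Lines aᵢx + bᵢy = cᵢ with pairwise distinct directions are concurrent exactly when det[aᵢ bᵢ cᵢ] = 0.
Here the determinant is -21.
Nonzero, so no common point exists.

No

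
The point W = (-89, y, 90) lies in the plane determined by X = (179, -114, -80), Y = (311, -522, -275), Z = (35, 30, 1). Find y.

Coplanarity requires XY · (XZ × XW) = 0.
XY = (132, -408, -195), XZ = (-144, 144, 81); the triple product is linear in y with coefficient 17388 and constant term -3442824.
Setting it to zero: y = 198.

198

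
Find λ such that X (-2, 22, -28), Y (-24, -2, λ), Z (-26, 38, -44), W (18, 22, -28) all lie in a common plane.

-4

Coplanarity ⇔ det[XY; XZ; XW] = 0.
Expanding, this is linear in λ: (-320)λ + (-1280) = 0.
So λ = -4.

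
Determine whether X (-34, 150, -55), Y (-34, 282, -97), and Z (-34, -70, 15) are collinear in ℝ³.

XY = (0, 132, -42), XZ = (0, -220, 70).
Each component of XZ is -5/3 times the corresponding component of XY, so XZ = -5/3·XY and the points are collinear.

Yes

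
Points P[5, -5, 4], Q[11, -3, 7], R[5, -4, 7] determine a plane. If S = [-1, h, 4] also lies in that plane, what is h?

The plane through P, Q, R has equation 3x − 18y + 6z = 129.
Substituting S: (-18)h + (21) = 129, so h = -6.

-6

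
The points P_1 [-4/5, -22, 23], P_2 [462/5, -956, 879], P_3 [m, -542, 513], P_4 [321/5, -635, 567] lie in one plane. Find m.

The points are coplanar iff P_1P_2 · (P_1P_3 × P_1P_4) = 0.
Expanding, this is linear in m: (-16632)m + (4008312/5) = 0.
So m = 241/5.

241/5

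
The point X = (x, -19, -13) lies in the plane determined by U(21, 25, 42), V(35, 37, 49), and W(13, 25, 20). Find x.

A normal to the plane is n = UV × UW = (-264, 252, 96).
X lies in the plane iff n · UX = 0.
This gives (-264)x + (-10824) = 0, so x = -41.

-41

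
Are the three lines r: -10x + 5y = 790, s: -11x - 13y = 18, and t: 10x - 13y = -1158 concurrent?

Lines aᵢx + bᵢy = cᵢ with pairwise distinct directions are concurrent exactly when det[aᵢ bᵢ cᵢ] = 0.
Here the determinant is 0.
It vanishes, so the lines are concurrent at (-56, 46).

Yes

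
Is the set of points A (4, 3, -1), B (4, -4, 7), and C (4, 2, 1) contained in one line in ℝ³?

AB = (0, -7, 8), AC = (0, -1, 2).
Comparing components 2 and 3: (-7)(2) − (8)(-1) = -6 ≠ 0, so AB and AC are not parallel and the points are not collinear.

No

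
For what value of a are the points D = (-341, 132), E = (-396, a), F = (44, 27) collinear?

147

Collinearity: (E − D) must be parallel to (F − D) = (385, -105).
Cross-multiplying the components: (a − 132)·(385) = (-55)·(-105).
Solving gives a = 147.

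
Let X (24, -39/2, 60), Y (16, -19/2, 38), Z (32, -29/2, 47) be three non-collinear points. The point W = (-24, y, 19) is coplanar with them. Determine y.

3/2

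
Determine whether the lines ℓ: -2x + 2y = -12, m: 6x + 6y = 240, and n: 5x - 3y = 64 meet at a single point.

Yes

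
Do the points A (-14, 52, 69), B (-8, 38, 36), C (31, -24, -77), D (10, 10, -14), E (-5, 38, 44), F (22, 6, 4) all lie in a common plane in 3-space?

The plane through A, B, C has normal n = AB × AC = (-464, -609, 174) and equation n·P = -13166.
Checking the remaining points: n·D = -13166, n·E = -13166, n·F = -13166.
All equal -13166, so all 6 points lie in one plane.

Yes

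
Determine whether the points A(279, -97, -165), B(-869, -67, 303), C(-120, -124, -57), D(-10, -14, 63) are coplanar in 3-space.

Yes

The four points are coplanar iff the 3×3 determinant with rows AB, AC, AD is zero.
Rows: (-1148, 30, 468), (-399, -27, 108), (-289, 83, 228).
Expanding along the first row: (-1148)(-15120) − (30)(-59760) + (468)(-40920) = 0.
Zero determinant ⇒ coplanar.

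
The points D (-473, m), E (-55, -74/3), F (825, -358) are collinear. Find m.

The three points are collinear iff det[DE; DF] = 0.
This determinant is linear in m: (880)m + (-352880/3) = 0, so m = 401/3.

401/3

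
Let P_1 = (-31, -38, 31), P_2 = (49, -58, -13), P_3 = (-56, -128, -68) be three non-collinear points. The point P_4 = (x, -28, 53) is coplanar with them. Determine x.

A normal to the plane is n = P_1P_2 × P_1P_3 = (-1980, 9020, -7700).
P_4 lies in the plane iff n · P_1P_4 = 0.
This gives (-1980)x + (-140580) = 0, so x = -71.

-71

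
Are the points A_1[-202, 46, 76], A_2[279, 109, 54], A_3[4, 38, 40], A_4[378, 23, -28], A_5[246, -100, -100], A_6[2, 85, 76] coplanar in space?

The plane through A_1, A_2, A_3 has normal n = A_1A_2 × A_1A_3 = (-2444, 12784, -16826) and equation n·P = -197024.
Checking the remaining points: n·A_4 = -158672, n·A_5 = -197024, n·A_6 = -197024.
Since n·A_4 = -158672 ≠ -197024, A_4 is off the plane and the points are not all coplanar.

No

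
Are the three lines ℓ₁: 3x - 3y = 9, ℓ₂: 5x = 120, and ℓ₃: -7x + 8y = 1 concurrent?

No

The three lines meet at one point iff the augmented coefficient matrix [aᵢ bᵢ cᵢ] has rank < 3, i.e. its determinant vanishes.
Here the determinant is 15.
Nonzero, so no common point exists.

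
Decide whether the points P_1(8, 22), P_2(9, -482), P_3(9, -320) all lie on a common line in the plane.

No

P_1P_2 = (1, -504), P_1P_3 = (1, -342).
Twice the signed area of △P_1P_2P_3 is (1)(-342) − (-504)(1) = 162.
The area is nonzero, so the three points are not collinear.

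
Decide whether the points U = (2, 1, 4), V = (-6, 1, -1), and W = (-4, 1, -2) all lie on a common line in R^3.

No

UV = (-8, 0, -5), UW = (-6, 0, -6).
UV × UW = (0, -18, 0).
The cross product is nonzero, so the points do not lie on one line.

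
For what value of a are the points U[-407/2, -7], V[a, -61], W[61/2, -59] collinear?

Collinearity: (V − U) must be parallel to (W − U) = (234, -52).
Cross-multiplying the components: (a − (-407/2))·(-52) = (-54)·(234).
Solving gives a = 79/2.

79/2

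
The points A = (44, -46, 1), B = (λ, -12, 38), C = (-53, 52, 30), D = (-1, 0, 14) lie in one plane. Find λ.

-13

Normal to plane ACD: n = (-60, -44, -52); plane equation n·P = -668.
Requiring n·B = -668: (-60)λ + (-1448) = -668.
So λ = -13.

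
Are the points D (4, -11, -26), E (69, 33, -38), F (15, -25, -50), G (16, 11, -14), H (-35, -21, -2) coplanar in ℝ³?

Yes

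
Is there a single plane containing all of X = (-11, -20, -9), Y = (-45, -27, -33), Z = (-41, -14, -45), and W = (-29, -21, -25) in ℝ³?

With X as base: XY = (-34, -7, -24), XZ = (-30, 6, -36), XW = (-18, -1, -16).
XZ × XW = (-132, 168, 138).
XY · (XZ × XW) = 0.
The scalar triple product vanishes, so the four points are coplanar.

Yes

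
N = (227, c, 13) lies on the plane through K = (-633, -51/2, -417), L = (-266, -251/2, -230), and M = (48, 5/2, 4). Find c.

-567/2

Coplanarity requires KL · (KM × KN) = 0.
KL = (367, -100, 187), KM = (681, 28, 421); the triple product is linear in c with coefficient -27160 and constant term -7699860.
Setting it to zero: c = -567/2.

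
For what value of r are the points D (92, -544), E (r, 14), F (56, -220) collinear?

30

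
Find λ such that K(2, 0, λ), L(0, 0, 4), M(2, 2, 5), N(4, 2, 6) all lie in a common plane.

Coplanarity ⇔ det[KL; KM; KN] = 0.
Expanding, this is linear in λ: (4)λ + (-20) = 0.
So λ = 5.

5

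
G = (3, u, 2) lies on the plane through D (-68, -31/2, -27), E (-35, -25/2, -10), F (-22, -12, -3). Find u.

Coplanarity requires DE · (DF × DG) = 0.
DE = (33, 3, 17), DF = (46, 7/2, 24); the triple product is linear in u with coefficient -10 and constant term 80.
Setting it to zero: u = 8.

8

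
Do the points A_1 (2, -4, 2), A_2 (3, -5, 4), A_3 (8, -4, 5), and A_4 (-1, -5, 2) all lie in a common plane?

A normal to the plane through A_1, A_2, A_3 is n = A_1A_2 × A_1A_3 = (-3, 9, 6).
The plane has equation n·P = -30. For A_4: n·A_4 = -30.
Equal, so A_4 lies in the plane and all four are coplanar.

Yes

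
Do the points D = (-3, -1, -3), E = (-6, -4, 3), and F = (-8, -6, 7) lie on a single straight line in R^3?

DE = (-3, -3, 6), DF = (-5, -5, 10).
DE × DF = (0, 0, 0).
The cross product vanishes, so the three points are collinear.

Yes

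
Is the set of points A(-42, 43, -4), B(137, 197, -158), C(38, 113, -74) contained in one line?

AB = (179, 154, -154), AC = (80, 70, -70).
AB × AC = (0, 210, 210).
The cross product is nonzero, so the points do not lie on one line.

No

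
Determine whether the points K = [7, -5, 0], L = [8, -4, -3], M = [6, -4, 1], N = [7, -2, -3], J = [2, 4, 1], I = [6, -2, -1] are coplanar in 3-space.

Yes

The plane through K, L, M has normal n = KL × KM = (4, 2, 2) and equation n·P = 18.
Checking the remaining points: n·N = 18, n·J = 18, n·I = 18.
All equal 18, so all 6 points lie in one plane.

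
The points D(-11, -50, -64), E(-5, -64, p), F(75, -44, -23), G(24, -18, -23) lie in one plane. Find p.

-73

The points are coplanar iff DE · (DF × DG) = 0.
Expanding, this is linear in p: (2542)p + (185566) = 0.
So p = -73.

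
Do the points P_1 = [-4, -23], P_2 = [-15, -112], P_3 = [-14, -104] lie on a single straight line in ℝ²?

P_1P_2 = (-11, -89), P_1P_3 = (-10, -81).
det[P_1P_2; P_1P_3] = (-11)(-81) − (-89)(-10) = 1.
The determinant is nonzero, so they are not collinear.

No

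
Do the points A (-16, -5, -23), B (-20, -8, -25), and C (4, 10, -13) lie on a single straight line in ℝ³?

AB = (-4, -3, -2), AC = (20, 15, 10).
AB × AC = (0, 0, 0).
The cross product vanishes, so the three points are collinear.

Yes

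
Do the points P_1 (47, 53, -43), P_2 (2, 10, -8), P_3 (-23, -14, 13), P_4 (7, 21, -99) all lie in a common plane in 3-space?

Yes

The four points are coplanar iff the 3×3 determinant with rows P_1P_2, P_1P_3, P_1P_4 is zero.
Rows: (-45, -43, 35), (-70, -67, 56), (-40, -32, -56).
Expanding along the first row: (-45)(5544) − (-43)(6160) + (35)(-440) = 0.
Zero determinant ⇒ coplanar.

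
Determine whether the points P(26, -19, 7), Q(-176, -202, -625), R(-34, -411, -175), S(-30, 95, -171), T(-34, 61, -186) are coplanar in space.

The plane through P, Q, R has normal n = PQ × PR = (-214438, 1156, 68204) and equation n·X = -5119924.
Checking the remaining points: n·S = -5119924, n·T = -5324536.
Since n·T = -5324536 ≠ -5119924, T is off the plane and the points are not all coplanar.

No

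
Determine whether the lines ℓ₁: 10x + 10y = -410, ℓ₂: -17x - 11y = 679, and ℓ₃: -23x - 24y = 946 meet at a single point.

Yes

Lines aᵢx + bᵢy = cᵢ with pairwise distinct directions are concurrent exactly when det[aᵢ bᵢ cᵢ] = 0.
Here the determinant is 0.
It vanishes, so the lines are concurrent at (-38, -3).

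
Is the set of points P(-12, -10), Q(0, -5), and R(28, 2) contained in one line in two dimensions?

PQ = (12, 5), PR = (40, 12).
If collinear, PR would be a scalar multiple of PQ. But (12)·(12) ≠ (5)·(40) (difference -56), so they are not parallel; the points are not collinear.

No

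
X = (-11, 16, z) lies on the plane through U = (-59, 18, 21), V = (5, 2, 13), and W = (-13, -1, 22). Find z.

A normal to the plane is n = UV × UW = (-168, -432, -480).
X lies in the plane iff n · UX = 0.
This gives (-480)z + (2880) = 0, so z = 6.

6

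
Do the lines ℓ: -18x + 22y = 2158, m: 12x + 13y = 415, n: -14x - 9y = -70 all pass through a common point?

No

Intersecting ℓ and m: solving the 2×2 system gives (x, y) = (-38, 67).
Substitute into n: (-14)(-38) + (-9)(67) = -71.
But n requires -70 ≠ -71, so the three lines have no common point.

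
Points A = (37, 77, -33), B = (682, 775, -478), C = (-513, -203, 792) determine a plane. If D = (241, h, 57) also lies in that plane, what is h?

461

Coplanarity requires AB · (AC × AD) = 0.
AB = (645, 698, -445), AC = (-550, -280, 825); the triple product is linear in h with coefficient -287375 and constant term 132479875.
Setting it to zero: h = 461.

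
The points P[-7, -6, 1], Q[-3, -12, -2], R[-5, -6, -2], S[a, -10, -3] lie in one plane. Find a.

-3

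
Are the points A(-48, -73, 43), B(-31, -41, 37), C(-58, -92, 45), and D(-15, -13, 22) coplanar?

No

With A as base: AB = (17, 32, -6), AC = (-10, -19, 2), AD = (33, 60, -21).
AC × AD = (279, -144, 27).
AB · (AC × AD) = -27.
Since -27 ≠ 0, the four points are not coplanar.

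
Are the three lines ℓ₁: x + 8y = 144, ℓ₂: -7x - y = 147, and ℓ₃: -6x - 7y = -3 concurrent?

Yes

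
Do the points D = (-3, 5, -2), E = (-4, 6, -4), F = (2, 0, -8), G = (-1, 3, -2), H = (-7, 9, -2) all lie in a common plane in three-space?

Yes

The plane through D, E, F has normal n = DE × DF = (-16, -16, 0) and equation n·P = -32.
Checking the remaining points: n·G = -32, n·H = -32.
All equal -32, so all 5 points lie in one plane.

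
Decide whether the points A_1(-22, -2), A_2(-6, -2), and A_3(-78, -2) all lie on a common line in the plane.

A_1A_2 = (16, 0), A_1A_3 = (-56, 0).
det[A_1A_2; A_1A_3] = (16)(0) − (0)(-56) = 0.
The determinant is zero, so the points are collinear.

Yes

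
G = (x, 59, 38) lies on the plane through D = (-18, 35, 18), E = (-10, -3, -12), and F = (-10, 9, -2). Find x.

The plane through D, E, F has equation −20x − 80y + 96z = -712.
Substituting G: (-20)x + (-1072) = -712, so x = -18.

-18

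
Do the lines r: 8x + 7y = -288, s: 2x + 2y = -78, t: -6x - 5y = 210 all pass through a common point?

Yes

Intersecting r and s: solving the 2×2 system gives (x, y) = (-15, -24).
Substitute into t: (-6)(-15) + (-5)(-24) = 210.
This equals 210, so (-15, -24) lies on all three lines and they are concurrent.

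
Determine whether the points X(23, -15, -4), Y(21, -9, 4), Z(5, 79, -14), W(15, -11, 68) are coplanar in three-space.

No

A normal to the plane through X, Y, Z is n = XY × XZ = (-812, -164, -80).
The plane has equation n·P = -15896. For W: n·W = -15816.
-15816 ≠ -15896, so W is off the plane.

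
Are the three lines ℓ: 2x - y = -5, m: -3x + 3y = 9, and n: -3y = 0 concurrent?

No

Intersecting ℓ and m: solving the 2×2 system gives (x, y) = (-2, 1).
Substitute into n: (0)(-2) + (-3)(1) = -3.
But n requires 0 ≠ -3, so the three lines have no common point.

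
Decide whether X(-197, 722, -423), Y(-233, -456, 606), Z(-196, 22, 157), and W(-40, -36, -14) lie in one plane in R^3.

Yes

A normal to the plane through X, Y, Z is n = XY × XZ = (37060, 21909, 26378).
The plane has equation n·P = -2640416. For W: n·W = -2640416.
Equal, so W lies in the plane and all four are coplanar.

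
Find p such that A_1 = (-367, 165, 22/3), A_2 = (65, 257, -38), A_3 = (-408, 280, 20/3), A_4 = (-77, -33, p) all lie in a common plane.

-38/3

Coplanarity ⇔ det[A_1A_2; A_1A_3; A_1A_4] = 0.
Expanding, this is linear in p: (53452)p + (2031176/3) = 0.
So p = -38/3.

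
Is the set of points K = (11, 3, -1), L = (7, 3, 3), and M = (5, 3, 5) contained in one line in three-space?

Yes

KL = (-4, 0, 4), KM = (-6, 0, 6).
Each component of KM is 3/2 times the corresponding component of KL, so KM = 3/2·KL and the points are collinear.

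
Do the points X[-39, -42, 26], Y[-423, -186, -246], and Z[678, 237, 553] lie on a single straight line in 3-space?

XY = (-384, -144, -272), XZ = (717, 279, 527).
XY × XZ = (0, 7344, -3888).
The cross product is nonzero, so the points do not lie on one line.

No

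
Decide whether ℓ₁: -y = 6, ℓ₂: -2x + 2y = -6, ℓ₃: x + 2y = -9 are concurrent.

The three lines meet at one point iff the augmented coefficient matrix [aᵢ bᵢ cᵢ] has rank < 3, i.e. its determinant vanishes.
Here the determinant is -12.
Nonzero, so no common point exists.

No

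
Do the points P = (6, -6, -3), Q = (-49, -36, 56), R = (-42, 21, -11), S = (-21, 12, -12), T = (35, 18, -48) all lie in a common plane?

The plane through P, Q, R has normal n = PQ × PR = (-1353, -3272, -2925) and equation n·X = 20289.
Checking the remaining points: n·S = 24249, n·T = 34149.
Since n·S = 24249 ≠ 20289, S is off the plane and the points are not all coplanar.

No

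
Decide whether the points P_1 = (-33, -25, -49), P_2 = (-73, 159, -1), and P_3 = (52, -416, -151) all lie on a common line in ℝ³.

P_1P_2 = (-40, 184, 48), P_1P_3 = (85, -391, -102).
P_1P_2 × P_1P_3 = (0, 0, 0).
The cross product vanishes, so the three points are collinear.

Yes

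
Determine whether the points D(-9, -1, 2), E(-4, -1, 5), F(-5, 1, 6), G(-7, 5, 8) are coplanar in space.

With D as base: DE = (5, 0, 3), DF = (4, 2, 4), DG = (2, 6, 6).
DF × DG = (-12, -16, 20).
DE · (DF × DG) = 0.
The scalar triple product vanishes, so the four points are coplanar.

Yes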